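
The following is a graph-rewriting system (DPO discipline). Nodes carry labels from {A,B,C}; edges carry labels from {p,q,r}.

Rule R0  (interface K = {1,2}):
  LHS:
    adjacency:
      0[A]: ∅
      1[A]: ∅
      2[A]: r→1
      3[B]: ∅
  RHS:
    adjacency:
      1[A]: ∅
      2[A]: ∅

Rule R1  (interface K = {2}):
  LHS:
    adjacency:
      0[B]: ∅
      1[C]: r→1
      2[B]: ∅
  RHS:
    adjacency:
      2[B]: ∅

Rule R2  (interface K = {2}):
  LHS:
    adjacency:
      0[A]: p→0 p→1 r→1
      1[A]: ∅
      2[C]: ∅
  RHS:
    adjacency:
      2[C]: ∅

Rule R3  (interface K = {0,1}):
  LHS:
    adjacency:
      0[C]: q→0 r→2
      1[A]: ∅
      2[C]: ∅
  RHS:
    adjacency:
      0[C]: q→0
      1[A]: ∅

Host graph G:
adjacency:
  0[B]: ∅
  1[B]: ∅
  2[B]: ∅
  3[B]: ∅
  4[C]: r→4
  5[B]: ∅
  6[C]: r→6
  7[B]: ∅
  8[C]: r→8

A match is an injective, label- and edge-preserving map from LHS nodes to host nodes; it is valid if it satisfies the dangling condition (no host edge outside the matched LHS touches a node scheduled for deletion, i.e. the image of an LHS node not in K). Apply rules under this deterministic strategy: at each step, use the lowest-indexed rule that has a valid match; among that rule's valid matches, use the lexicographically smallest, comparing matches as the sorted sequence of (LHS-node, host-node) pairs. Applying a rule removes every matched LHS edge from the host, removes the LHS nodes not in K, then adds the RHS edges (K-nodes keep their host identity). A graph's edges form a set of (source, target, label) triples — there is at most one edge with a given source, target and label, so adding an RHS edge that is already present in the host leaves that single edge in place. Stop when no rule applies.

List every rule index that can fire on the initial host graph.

R0: no valid match — LHS pattern not found
R1: 90 valid matches — {0↦0, 1↦4, 2↦1}, {0↦0, 1↦4, 2↦2}, {0↦0, 1↦4, 2↦3} (+87 more)
R2: no valid match — LHS pattern not found
R3: no valid match — LHS pattern not found

Answer: [R1]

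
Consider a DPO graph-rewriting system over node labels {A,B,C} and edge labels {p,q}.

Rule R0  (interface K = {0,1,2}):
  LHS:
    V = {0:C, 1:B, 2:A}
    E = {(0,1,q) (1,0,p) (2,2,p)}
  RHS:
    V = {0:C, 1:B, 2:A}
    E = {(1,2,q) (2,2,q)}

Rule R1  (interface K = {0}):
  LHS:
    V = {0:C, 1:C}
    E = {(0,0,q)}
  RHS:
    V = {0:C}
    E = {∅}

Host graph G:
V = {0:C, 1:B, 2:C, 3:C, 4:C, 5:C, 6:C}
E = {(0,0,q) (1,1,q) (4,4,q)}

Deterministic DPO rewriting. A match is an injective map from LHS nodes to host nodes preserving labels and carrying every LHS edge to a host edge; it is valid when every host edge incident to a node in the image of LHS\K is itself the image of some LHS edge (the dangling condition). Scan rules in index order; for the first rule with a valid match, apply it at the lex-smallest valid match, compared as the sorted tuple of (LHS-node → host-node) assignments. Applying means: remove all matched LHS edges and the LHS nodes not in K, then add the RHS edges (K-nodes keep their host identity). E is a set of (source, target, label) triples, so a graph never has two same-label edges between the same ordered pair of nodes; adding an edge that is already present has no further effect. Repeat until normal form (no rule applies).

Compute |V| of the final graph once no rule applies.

Answer: 5

Rewrite trace:
start.  V:7 E:3  edges: 0-q->0 1-q->1 4-q->4
1. fire R1 via {0↦0, 1↦2}  →  V:6 E:2  edges: 1-q->1 4-q->4
2. fire R1 via {0↦4, 1↦0}  →  V:5 E:1  edges: 1-q->1
halt: no rule applies after step 2
NF nodes: {1:B, 3:C, 4:C, 5:C, 6:C}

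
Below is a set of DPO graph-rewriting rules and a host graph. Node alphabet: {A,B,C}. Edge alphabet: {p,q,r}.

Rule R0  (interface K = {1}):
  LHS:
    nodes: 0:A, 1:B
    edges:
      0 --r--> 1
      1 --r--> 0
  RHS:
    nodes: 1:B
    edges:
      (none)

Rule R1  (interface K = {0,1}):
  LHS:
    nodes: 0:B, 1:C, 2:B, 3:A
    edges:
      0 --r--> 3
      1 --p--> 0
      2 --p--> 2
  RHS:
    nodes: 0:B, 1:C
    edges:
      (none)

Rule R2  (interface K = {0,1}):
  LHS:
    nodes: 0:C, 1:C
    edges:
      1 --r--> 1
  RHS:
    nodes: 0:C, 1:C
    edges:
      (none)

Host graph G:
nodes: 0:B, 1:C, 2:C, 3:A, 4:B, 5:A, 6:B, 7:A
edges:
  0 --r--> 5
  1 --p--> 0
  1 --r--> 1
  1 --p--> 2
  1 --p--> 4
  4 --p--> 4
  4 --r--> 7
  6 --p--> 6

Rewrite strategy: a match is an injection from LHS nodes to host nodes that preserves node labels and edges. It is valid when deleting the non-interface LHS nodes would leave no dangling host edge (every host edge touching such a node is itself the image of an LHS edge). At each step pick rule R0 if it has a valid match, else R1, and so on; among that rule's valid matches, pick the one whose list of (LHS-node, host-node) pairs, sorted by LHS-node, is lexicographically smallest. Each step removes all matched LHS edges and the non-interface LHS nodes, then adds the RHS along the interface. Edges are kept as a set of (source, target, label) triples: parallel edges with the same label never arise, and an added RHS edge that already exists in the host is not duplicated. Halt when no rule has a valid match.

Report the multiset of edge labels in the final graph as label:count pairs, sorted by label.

Answer: p:3 r:1

Derivation:
[0] host  ⇒  8 nodes, 8 edges  {0-r->5 1-p->0 1-r->1 1-p->2 1-p->4 4-p->4 4-r->7 6-p->6}
[1] R1 @ {0↦0, 1↦1, 2↦6, 3↦5}  ⇒  6 nodes, 5 edges  {1-r->1 1-p->2 1-p->4 4-p->4 4-r->7}
[2] R2 @ {0↦2, 1↦1}  ⇒  6 nodes, 4 edges  {1-p->2 1-p->4 4-p->4 4-r->7}
final graph: no rule applies after step 2
NF edges: [(1, 2, 'p'), (1, 4, 'p'), (4, 4, 'p'), (4, 7, 'r')]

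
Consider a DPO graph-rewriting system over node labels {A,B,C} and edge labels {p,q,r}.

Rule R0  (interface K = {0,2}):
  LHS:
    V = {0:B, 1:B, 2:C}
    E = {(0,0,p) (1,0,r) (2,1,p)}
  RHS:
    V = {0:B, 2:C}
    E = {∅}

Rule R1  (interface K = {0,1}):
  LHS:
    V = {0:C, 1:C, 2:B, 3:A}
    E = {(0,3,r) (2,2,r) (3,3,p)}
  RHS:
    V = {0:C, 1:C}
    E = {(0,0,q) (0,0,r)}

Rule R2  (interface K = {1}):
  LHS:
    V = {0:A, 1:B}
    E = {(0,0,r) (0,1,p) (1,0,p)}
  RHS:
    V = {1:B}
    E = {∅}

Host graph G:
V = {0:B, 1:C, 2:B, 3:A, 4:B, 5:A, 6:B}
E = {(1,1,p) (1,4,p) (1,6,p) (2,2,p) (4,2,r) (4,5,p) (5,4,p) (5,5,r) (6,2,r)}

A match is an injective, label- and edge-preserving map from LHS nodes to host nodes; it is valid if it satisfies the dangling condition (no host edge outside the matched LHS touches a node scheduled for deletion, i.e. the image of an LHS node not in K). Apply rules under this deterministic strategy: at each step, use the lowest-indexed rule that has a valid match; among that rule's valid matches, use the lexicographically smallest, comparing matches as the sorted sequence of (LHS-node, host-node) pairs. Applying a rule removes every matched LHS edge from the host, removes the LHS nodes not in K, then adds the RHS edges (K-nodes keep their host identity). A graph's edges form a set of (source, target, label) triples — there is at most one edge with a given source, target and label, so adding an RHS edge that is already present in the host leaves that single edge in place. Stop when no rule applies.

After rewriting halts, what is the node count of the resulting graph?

[0] host  ⇒  7 nodes, 9 edges  {1-p->1 1-p->4 1-p->6 2-p->2 4-r->2 4-p->5 5-p->4 5-r->5 6-r->2}
[1] R0 @ {0↦2, 1↦6, 2↦1}  ⇒  6 nodes, 6 edges  {1-p->1 1-p->4 4-r->2 4-p->5 5-p->4 5-r->5}
[2] R2 @ {0↦5, 1↦4}  ⇒  5 nodes, 3 edges  {1-p->1 1-p->4 4-r->2}
final graph: no rule applies after step 2
NF nodes: {0:B, 1:C, 2:B, 3:A, 4:B}

Answer: 5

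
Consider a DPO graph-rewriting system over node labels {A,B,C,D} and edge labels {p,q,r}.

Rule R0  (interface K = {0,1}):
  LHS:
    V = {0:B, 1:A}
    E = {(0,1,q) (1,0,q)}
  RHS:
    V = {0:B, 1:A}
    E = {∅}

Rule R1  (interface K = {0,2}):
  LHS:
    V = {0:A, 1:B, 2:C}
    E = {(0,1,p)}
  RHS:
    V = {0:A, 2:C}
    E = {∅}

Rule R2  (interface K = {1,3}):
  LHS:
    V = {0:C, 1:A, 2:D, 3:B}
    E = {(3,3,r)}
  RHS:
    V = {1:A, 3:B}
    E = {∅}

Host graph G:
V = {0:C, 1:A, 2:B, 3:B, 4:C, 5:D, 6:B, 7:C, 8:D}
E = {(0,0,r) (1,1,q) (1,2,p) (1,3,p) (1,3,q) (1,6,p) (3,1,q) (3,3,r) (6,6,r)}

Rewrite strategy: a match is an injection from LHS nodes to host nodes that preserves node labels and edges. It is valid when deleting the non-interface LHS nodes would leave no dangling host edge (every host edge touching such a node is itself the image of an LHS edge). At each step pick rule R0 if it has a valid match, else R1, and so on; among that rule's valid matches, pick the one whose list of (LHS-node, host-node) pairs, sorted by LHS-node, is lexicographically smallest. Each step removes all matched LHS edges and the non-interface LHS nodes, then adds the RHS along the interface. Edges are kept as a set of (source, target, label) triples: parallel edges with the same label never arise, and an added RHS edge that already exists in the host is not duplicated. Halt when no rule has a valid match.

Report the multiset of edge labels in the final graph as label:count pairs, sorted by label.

[0] host  ⇒  9 nodes, 9 edges  {0-r->0 1-q->1 1-p->2 1-p->3 1-q->3 1-p->6 3-q->1 3-r->3 6-r->6}
[1] R0 @ {0↦3, 1↦1}  ⇒  9 nodes, 7 edges  {0-r->0 1-q->1 1-p->2 1-p->3 1-p->6 3-r->3 6-r->6}
[2] R1 @ {0↦1, 1↦2, 2↦0}  ⇒  8 nodes, 6 edges  {0-r->0 1-q->1 1-p->3 1-p->6 3-r->3 6-r->6}
[3] R2 @ {0↦4, 1↦1, 2↦5, 3↦3}  ⇒  6 nodes, 5 edges  {0-r->0 1-q->1 1-p->3 1-p->6 6-r->6}
[4] R1 @ {0↦1, 1↦3, 2↦0}  ⇒  5 nodes, 4 edges  {0-r->0 1-q->1 1-p->6 6-r->6}
[5] R2 @ {0↦7, 1↦1, 2↦8, 3↦6}  ⇒  3 nodes, 3 edges  {0-r->0 1-q->1 1-p->6}
[6] R1 @ {0↦1, 1↦6, 2↦0}  ⇒  2 nodes, 2 edges  {0-r->0 1-q->1}
final graph: no rule applies after step 6
NF edges: [(0, 0, 'r'), (1, 1, 'q')]

Answer: q:1 r:1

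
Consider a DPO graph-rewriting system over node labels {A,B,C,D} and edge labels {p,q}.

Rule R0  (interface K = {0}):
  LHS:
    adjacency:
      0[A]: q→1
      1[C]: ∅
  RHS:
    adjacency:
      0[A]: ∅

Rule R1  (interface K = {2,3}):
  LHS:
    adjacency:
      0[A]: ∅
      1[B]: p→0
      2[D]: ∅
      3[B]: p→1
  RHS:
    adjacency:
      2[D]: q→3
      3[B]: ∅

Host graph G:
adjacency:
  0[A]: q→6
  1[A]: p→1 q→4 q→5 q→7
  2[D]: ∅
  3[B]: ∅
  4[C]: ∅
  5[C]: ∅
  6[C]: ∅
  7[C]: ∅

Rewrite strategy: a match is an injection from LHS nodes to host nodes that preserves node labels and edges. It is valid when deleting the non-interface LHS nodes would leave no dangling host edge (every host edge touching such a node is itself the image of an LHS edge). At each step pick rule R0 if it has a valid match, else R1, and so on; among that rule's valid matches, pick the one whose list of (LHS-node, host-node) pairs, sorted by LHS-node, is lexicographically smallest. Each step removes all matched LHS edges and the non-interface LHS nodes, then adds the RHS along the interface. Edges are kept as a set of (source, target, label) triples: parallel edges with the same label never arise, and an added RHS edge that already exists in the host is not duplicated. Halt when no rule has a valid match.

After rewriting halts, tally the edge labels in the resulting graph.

Answer: p:1

Derivation:
[0] host  ⇒  8 nodes, 5 edges  {0-q->6 1-p->1 1-q->4 1-q->5 1-q->7}
[1] R0 @ {0↦0, 1↦6}  ⇒  7 nodes, 4 edges  {1-p->1 1-q->4 1-q->5 1-q->7}
[2] R0 @ {0↦1, 1↦4}  ⇒  6 nodes, 3 edges  {1-p->1 1-q->5 1-q->7}
[3] R0 @ {0↦1, 1↦5}  ⇒  5 nodes, 2 edges  {1-p->1 1-q->7}
[4] R0 @ {0↦1, 1↦7}  ⇒  4 nodes, 1 edges  {1-p->1}
final graph: no rule applies after step 4
NF edges: [(1, 1, 'p')]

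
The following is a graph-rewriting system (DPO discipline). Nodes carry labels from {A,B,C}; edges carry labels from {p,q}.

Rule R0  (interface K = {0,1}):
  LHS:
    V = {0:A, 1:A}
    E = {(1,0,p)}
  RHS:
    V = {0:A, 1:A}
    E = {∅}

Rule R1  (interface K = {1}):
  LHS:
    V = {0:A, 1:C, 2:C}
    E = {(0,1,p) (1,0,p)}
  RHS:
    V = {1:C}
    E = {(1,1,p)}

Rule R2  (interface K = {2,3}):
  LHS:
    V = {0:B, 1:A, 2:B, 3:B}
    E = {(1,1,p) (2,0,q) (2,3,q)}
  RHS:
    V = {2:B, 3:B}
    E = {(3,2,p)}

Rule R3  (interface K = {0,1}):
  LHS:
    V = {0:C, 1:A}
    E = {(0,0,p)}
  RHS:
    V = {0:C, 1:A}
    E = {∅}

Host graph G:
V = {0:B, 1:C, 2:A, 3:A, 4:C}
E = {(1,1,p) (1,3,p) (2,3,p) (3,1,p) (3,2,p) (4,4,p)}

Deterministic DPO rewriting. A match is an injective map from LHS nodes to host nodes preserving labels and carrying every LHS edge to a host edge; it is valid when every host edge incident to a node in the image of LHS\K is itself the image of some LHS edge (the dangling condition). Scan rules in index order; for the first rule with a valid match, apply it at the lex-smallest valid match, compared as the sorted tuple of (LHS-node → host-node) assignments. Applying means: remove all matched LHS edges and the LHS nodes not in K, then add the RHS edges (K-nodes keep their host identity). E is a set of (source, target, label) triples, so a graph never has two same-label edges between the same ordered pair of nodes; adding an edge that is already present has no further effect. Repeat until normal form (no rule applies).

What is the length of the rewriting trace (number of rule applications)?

Answer: 6

Rewrite trace:
initial: |V|=5 |E|=6  E = 1-p->1 1-p->3 2-p->3 3-p->1 3-p->2 4-p->4
step 1: apply R0 at {0↦2, 1↦3}  → |V|=5 |E|=5  E = 1-p->1 1-p->3 2-p->3 3-p->1 4-p->4
step 2: apply R0 at {0↦3, 1↦2}  → |V|=5 |E|=4  E = 1-p->1 1-p->3 3-p->1 4-p->4
step 3: apply R3 at {0↦1, 1↦2}  → |V|=5 |E|=3  E = 1-p->3 3-p->1 4-p->4
step 4: apply R3 at {0↦4, 1↦2}  → |V|=5 |E|=2  E = 1-p->3 3-p->1
step 5: apply R1 at {0↦3, 1↦1, 2↦4}  → |V|=3 |E|=1  E = 1-p->1
step 6: apply R3 at {0↦1, 1↦2}  → |V|=3 |E|=0  E = ∅
normal form: no rule applies after step 6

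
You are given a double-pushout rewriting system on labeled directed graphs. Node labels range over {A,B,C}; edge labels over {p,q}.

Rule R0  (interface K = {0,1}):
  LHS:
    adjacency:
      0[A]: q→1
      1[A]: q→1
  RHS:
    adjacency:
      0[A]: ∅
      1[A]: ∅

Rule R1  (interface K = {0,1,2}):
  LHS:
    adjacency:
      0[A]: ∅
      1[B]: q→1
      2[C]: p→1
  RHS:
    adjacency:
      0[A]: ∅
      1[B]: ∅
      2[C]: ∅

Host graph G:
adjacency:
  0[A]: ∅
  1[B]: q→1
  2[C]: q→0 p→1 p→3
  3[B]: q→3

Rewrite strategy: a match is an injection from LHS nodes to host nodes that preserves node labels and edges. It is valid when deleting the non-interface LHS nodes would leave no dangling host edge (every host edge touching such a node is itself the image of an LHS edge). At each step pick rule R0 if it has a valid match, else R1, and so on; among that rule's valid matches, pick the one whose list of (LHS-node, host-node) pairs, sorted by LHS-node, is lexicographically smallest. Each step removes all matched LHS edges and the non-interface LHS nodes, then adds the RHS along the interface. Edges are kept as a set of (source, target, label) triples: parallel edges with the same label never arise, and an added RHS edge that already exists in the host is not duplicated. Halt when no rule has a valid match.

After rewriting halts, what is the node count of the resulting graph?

Answer: 4

Steps:
[0] host  ⇒  4 nodes, 5 edges  {1-q->1 2-q->0 2-p->1 2-p->3 3-q->3}
[1] R1 @ {0↦0, 1↦1, 2↦2}  ⇒  4 nodes, 3 edges  {2-q->0 2-p->3 3-q->3}
[2] R1 @ {0↦0, 1↦3, 2↦2}  ⇒  4 nodes, 1 edges  {2-q->0}
normal form: no rule applies after step 2
NF nodes: {0:A, 1:B, 2:C, 3:B}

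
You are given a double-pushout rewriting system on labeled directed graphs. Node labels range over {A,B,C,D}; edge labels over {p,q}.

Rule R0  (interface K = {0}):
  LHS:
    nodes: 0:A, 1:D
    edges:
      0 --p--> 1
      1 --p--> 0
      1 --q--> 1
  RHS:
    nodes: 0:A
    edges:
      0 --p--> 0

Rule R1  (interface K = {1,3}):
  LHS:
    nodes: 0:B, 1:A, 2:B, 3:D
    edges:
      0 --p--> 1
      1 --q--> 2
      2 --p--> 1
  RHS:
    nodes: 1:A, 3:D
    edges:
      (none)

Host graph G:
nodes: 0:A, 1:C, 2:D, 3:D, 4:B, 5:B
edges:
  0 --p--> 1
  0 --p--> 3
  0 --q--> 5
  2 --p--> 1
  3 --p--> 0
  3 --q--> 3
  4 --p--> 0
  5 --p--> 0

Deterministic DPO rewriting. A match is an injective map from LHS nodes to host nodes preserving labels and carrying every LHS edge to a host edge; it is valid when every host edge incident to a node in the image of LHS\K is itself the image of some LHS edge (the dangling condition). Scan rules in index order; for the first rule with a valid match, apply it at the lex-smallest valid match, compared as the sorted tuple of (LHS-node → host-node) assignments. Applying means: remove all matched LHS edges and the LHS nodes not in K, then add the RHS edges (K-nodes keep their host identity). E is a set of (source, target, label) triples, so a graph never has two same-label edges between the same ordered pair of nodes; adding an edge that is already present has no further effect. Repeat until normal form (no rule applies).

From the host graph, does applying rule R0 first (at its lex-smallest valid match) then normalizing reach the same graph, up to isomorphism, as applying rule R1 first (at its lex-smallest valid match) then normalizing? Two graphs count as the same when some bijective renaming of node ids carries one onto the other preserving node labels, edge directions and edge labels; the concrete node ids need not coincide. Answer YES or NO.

branch R0-first: apply at {0↦0, 1↦3} → |E|=6, then 1 more step(s) → NF |V|=3 |E|=3 V={0:A, 1:C, 2:D} E=0-p->0 0-p->1 2-p->1
branch R1-first: apply at {0↦4, 1↦0, 2↦5, 3↦2} → |E|=5, then 1 more step(s) → NF |V|=3 |E|=3 V={0:A, 1:C, 2:D} E=0-p->0 0-p->1 2-p->1
graphs isomorphic (equal up to label-preserving node renaming)

Answer: YES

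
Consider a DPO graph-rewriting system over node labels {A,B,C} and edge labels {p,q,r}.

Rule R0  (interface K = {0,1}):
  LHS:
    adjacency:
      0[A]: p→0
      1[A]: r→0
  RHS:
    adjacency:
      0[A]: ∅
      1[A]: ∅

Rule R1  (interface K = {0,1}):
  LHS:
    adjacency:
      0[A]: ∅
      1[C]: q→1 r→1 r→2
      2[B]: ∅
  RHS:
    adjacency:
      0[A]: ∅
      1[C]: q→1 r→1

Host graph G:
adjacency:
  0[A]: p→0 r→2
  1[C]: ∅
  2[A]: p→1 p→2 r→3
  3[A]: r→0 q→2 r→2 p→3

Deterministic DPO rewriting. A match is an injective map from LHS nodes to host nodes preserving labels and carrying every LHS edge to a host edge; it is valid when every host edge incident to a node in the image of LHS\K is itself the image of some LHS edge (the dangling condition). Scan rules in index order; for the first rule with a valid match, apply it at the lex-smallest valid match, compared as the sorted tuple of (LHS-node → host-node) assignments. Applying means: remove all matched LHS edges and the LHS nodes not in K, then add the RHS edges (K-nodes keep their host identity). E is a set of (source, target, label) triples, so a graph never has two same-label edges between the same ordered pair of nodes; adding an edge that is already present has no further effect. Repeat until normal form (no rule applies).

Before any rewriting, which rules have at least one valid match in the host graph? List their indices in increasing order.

Answer: [R0]

Steps:
R0: 4 valid matches — {0↦0, 1↦3}, {0↦2, 1↦0}, {0↦2, 1↦3} (+1 more)
R1: no valid match — LHS pattern not found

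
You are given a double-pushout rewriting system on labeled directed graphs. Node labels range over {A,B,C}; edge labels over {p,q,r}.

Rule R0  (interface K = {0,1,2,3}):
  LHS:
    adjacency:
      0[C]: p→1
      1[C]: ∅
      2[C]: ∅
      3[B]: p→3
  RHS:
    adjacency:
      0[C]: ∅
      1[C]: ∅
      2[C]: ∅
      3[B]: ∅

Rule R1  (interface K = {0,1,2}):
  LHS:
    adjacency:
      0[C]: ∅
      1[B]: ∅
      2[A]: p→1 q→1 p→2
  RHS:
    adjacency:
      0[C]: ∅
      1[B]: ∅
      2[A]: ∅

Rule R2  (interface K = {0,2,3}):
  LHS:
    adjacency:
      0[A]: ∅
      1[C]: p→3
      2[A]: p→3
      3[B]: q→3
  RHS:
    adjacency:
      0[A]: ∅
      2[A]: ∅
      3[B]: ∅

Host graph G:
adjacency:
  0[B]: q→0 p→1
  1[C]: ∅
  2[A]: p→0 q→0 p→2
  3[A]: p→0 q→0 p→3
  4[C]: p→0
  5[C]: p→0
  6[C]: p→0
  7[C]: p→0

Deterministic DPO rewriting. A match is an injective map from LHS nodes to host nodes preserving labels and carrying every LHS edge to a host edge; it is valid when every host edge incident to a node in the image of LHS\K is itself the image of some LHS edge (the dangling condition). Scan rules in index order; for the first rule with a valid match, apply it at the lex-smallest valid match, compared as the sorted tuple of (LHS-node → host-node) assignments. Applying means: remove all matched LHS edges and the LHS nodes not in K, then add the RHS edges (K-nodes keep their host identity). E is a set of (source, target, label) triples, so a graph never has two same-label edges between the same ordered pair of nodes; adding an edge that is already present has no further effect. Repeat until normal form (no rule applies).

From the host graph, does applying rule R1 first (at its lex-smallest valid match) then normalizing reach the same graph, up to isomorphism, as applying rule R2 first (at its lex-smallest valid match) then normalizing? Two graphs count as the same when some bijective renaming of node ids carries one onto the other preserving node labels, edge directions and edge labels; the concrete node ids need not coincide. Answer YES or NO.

branch R1-first: apply at {0↦1, 1↦0, 2↦2} → |E|=9, then 1 more step(s) → NF |V|=8 |E|=6 V={0:B, 1:C, 2:A, 3:A, 4:C, 5:C, 6:C, 7:C} E=0-q->0 0-p->1 4-p->0 5-p->0 6-p->0 7-p->0
branch R2-first: apply at {0↦2, 1↦4, 2↦3, 3↦0} → |E|=9, then 1 more step(s) → NF |V|=7 |E|=6 V={0:B, 1:C, 2:A, 3:A, 5:C, 6:C, 7:C} E=0-p->1 3-q->0 3-p->3 5-p->0 6-p->0 7-p->0
graphs not isomorphic

Answer: NO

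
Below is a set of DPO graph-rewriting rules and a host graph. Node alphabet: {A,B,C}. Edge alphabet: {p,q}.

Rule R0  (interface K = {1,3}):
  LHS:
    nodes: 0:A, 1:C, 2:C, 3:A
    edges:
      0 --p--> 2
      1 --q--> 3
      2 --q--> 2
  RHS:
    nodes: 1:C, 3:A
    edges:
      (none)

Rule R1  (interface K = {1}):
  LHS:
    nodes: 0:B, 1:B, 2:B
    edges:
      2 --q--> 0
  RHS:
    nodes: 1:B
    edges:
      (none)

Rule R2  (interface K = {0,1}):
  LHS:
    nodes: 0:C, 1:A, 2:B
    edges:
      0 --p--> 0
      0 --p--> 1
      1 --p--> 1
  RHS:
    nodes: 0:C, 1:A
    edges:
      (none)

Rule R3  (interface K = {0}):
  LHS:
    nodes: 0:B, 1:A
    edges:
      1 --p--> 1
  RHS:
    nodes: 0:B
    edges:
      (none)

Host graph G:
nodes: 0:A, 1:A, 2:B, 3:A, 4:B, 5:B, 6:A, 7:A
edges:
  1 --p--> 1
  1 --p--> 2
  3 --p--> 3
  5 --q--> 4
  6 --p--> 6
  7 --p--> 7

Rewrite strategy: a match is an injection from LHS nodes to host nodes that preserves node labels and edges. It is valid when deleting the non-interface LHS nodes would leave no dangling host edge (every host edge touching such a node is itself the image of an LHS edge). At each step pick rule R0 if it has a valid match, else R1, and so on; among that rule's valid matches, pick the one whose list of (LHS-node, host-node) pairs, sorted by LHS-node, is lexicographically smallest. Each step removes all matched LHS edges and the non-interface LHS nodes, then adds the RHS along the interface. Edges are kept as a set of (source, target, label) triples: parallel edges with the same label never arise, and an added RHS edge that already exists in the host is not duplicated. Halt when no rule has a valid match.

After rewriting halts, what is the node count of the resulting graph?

Answer: 3

Derivation:
[0] host  ⇒  8 nodes, 6 edges  {1-p->1 1-p->2 3-p->3 5-q->4 6-p->6 7-p->7}
[1] R1 @ {0↦4, 1↦2, 2↦5}  ⇒  6 nodes, 5 edges  {1-p->1 1-p->2 3-p->3 6-p->6 7-p->7}
[2] R3 @ {0↦2, 1↦3}  ⇒  5 nodes, 4 edges  {1-p->1 1-p->2 6-p->6 7-p->7}
[3] R3 @ {0↦2, 1↦6}  ⇒  4 nodes, 3 edges  {1-p->1 1-p->2 7-p->7}
[4] R3 @ {0↦2, 1↦7}  ⇒  3 nodes, 2 edges  {1-p->1 1-p->2}
halt: no rule applies after step 4
NF nodes: {0:A, 1:A, 2:B}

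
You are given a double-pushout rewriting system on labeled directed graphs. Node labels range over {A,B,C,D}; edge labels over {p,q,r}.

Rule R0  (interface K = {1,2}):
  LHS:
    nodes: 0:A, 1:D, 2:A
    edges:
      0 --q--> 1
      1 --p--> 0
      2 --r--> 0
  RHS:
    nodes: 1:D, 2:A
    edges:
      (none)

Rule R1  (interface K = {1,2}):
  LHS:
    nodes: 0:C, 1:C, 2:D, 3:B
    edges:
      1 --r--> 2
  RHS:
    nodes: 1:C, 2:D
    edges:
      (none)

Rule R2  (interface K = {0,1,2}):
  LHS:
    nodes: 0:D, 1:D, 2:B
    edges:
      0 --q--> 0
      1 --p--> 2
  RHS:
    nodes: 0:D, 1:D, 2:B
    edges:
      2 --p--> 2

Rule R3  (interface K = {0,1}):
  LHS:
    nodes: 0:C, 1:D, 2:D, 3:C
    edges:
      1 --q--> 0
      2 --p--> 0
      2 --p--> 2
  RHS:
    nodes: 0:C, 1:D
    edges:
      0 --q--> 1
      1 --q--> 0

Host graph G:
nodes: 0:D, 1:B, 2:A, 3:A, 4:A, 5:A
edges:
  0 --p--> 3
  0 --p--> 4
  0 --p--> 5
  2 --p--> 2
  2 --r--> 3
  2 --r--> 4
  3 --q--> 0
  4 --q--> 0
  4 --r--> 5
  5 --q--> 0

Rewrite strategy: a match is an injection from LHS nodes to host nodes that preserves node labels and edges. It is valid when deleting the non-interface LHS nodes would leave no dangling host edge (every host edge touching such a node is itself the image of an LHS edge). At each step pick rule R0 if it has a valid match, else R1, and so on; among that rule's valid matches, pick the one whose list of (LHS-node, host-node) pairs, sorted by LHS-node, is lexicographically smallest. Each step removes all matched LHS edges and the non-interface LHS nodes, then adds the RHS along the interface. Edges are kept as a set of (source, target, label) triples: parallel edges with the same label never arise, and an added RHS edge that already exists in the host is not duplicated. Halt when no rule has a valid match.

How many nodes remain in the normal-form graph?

start.  V:6 E:10  edges: 0-p->3 0-p->4 0-p->5 2-p->2 2-r->3 2-r->4 3-q->0 4-q->0 4-r->5 5-q->0
1. fire R0 via {0↦3, 1↦0, 2↦2}  →  V:5 E:7  edges: 0-p->4 0-p->5 2-p->2 2-r->4 4-q->0 4-r->5 5-q->0
2. fire R0 via {0↦5, 1↦0, 2↦4}  →  V:4 E:4  edges: 0-p->4 2-p->2 2-r->4 4-q->0
3. fire R0 via {0↦4, 1↦0, 2↦2}  →  V:3 E:1  edges: 2-p->2
halt: no rule applies after step 3
NF nodes: {0:D, 1:B, 2:A}

Answer: 3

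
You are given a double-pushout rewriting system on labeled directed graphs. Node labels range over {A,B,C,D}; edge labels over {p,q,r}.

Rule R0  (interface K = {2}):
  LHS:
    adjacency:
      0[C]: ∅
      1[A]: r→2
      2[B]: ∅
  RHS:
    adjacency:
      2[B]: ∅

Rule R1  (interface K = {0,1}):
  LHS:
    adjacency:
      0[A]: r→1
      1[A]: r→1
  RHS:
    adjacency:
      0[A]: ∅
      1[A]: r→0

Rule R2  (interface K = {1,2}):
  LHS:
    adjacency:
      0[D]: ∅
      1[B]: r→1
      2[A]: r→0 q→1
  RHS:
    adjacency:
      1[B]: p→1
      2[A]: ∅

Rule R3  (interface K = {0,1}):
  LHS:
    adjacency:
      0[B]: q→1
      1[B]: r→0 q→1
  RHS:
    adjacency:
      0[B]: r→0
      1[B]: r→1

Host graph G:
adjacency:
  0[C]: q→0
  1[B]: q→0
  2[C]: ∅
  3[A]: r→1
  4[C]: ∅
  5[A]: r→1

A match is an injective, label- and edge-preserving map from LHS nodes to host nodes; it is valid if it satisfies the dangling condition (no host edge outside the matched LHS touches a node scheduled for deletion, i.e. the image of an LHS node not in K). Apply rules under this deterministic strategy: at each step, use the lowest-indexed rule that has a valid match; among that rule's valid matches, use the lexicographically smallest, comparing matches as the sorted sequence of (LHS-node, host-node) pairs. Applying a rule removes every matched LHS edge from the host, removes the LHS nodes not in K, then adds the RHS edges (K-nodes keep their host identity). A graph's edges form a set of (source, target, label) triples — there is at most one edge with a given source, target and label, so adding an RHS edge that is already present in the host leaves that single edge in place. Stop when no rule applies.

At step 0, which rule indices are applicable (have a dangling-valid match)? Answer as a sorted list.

Answer: [R0]

Derivation:
R0: 4 valid matches — {0↦2, 1↦3, 2↦1}, {0↦2, 1↦5, 2↦1}, {0↦4, 1↦3, 2↦1} (+1 more)
R1: no valid match — LHS pattern not found
R2: no valid match — LHS pattern not found
R3: no valid match — LHS pattern not found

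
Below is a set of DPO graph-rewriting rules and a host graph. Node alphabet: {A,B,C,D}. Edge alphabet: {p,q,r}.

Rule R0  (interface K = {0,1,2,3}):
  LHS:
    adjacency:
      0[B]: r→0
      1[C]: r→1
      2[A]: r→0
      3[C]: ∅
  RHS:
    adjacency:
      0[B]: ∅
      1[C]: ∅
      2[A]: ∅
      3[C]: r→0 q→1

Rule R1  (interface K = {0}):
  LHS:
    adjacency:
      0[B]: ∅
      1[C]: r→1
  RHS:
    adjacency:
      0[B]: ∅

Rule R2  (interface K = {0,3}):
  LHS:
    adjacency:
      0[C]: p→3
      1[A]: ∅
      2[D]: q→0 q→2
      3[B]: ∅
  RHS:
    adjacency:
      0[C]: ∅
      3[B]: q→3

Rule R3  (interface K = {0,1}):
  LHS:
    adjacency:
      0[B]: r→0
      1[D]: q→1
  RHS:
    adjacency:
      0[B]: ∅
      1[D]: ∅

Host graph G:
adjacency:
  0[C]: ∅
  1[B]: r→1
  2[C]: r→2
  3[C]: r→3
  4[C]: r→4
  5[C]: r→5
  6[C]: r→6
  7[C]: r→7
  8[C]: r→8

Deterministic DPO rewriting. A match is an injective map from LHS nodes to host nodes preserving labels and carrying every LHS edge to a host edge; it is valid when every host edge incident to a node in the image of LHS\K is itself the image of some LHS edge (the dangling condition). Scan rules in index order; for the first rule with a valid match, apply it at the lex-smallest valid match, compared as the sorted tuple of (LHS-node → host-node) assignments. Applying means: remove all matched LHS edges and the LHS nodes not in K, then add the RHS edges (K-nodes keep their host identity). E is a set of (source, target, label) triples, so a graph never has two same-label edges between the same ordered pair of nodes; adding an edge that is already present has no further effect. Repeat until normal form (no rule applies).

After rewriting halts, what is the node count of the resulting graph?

Answer: 2

Steps:
[0] host  ⇒  9 nodes, 8 edges  {1-r->1 2-r->2 3-r->3 4-r->4 5-r->5 6-r->6 7-r->7 8-r->8}
[1] R1 @ {0↦1, 1↦2}  ⇒  8 nodes, 7 edges  {1-r->1 3-r->3 4-r->4 5-r->5 6-r->6 7-r->7 8-r->8}
[2] R1 @ {0↦1, 1↦3}  ⇒  7 nodes, 6 edges  {1-r->1 4-r->4 5-r->5 6-r->6 7-r->7 8-r->8}
[3] R1 @ {0↦1, 1↦4}  ⇒  6 nodes, 5 edges  {1-r->1 5-r->5 6-r->6 7-r->7 8-r->8}
[4] R1 @ {0↦1, 1↦5}  ⇒  5 nodes, 4 edges  {1-r->1 6-r->6 7-r->7 8-r->8}
[5] R1 @ {0↦1, 1↦6}  ⇒  4 nodes, 3 edges  {1-r->1 7-r->7 8-r->8}
[6] R1 @ {0↦1, 1↦7}  ⇒  3 nodes, 2 edges  {1-r->1 8-r->8}
[7] R1 @ {0↦1, 1↦8}  ⇒  2 nodes, 1 edges  {1-r->1}
halt: no rule applies after step 7
NF nodes: {0:C, 1:B}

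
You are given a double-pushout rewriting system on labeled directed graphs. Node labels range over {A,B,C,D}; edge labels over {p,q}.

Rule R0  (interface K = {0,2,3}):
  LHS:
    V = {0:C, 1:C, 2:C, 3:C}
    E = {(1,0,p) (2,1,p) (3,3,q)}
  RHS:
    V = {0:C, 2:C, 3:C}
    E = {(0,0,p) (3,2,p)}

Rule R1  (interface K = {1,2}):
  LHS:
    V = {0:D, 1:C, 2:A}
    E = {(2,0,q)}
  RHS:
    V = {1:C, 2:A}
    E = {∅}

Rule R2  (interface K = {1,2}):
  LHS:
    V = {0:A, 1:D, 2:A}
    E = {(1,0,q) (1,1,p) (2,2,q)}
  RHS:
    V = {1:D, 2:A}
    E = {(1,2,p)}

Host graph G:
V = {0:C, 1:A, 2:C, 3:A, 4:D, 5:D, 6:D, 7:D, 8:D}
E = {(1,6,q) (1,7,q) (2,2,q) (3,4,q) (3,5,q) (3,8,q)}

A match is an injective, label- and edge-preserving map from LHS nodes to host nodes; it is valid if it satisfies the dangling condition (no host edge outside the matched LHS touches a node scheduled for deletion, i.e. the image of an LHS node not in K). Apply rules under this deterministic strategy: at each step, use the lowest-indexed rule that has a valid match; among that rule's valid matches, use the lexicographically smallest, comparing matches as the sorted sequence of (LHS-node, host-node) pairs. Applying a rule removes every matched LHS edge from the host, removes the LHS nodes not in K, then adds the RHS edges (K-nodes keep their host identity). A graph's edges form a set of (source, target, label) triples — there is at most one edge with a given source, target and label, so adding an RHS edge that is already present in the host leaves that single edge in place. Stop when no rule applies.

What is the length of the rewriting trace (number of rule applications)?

start.  V:9 E:6  edges: 1-q->6 1-q->7 2-q->2 3-q->4 3-q->5 3-q->8
1. fire R1 via {0↦4, 1↦0, 2↦3}  →  V:8 E:5  edges: 1-q->6 1-q->7 2-q->2 3-q->5 3-q->8
2. fire R1 via {0↦5, 1↦0, 2↦3}  →  V:7 E:4  edges: 1-q->6 1-q->7 2-q->2 3-q->8
3. fire R1 via {0↦6, 1↦0, 2↦1}  →  V:6 E:3  edges: 1-q->7 2-q->2 3-q->8
4. fire R1 via {0↦7, 1↦0, 2↦1}  →  V:5 E:2  edges: 2-q->2 3-q->8
5. fire R1 via {0↦8, 1↦0, 2↦3}  →  V:4 E:1  edges: 2-q->2
final graph: no rule applies after step 5

Answer: 5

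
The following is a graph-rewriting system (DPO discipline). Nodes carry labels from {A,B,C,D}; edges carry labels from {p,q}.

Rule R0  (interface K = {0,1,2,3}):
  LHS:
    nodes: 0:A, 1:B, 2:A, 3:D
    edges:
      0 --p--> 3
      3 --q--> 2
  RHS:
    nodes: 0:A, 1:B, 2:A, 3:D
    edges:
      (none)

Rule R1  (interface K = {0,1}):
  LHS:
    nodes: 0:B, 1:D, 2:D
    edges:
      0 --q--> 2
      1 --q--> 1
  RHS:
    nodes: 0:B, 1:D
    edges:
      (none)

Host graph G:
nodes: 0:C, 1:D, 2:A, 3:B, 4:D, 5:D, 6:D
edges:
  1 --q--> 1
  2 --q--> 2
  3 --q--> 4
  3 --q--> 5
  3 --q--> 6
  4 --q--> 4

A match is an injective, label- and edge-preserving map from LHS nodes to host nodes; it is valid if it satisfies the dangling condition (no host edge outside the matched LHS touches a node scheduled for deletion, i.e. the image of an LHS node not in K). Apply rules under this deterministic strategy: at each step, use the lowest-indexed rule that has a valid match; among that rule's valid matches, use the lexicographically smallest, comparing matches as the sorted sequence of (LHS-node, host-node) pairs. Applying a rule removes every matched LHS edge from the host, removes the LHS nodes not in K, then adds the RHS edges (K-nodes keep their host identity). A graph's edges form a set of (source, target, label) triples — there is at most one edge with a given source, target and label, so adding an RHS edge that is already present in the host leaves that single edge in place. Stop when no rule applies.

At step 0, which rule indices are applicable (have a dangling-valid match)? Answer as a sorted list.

R0: no valid match — LHS pattern not found
R1: 4 valid matches — {0↦3, 1↦1, 2↦5}, {0↦3, 1↦1, 2↦6}, {0↦3, 1↦4, 2↦5} (+1 more)

Answer: [R1]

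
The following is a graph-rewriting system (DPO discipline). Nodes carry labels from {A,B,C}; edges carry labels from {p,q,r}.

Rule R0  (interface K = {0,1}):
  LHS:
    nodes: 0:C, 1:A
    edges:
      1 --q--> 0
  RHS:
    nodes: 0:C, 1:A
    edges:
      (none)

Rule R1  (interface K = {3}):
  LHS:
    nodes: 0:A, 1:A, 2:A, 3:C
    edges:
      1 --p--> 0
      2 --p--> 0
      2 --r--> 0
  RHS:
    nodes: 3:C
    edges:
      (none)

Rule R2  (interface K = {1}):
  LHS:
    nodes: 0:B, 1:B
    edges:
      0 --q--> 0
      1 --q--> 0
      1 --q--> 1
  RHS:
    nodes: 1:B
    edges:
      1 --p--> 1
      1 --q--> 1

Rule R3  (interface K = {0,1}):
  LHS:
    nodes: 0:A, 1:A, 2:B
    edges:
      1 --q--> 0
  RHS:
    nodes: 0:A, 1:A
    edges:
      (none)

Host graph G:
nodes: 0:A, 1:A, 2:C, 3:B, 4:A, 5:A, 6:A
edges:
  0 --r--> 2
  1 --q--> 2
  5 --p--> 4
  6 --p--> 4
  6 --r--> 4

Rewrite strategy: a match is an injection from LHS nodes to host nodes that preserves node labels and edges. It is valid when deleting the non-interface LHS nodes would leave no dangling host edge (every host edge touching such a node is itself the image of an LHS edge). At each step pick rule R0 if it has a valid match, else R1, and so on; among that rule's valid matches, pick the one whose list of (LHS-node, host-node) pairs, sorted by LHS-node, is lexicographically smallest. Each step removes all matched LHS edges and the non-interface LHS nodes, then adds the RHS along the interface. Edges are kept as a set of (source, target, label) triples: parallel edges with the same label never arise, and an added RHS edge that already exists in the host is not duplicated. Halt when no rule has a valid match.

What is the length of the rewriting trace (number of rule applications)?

start.  V:7 E:5  edges: 0-r->2 1-q->2 5-p->4 6-p->4 6-r->4
1. fire R0 via {0↦2, 1↦1}  →  V:7 E:4  edges: 0-r->2 5-p->4 6-p->4 6-r->4
2. fire R1 via {0↦4, 1↦5, 2↦6, 3↦2}  →  V:4 E:1  edges: 0-r->2
final graph: no rule applies after step 2

Answer: 2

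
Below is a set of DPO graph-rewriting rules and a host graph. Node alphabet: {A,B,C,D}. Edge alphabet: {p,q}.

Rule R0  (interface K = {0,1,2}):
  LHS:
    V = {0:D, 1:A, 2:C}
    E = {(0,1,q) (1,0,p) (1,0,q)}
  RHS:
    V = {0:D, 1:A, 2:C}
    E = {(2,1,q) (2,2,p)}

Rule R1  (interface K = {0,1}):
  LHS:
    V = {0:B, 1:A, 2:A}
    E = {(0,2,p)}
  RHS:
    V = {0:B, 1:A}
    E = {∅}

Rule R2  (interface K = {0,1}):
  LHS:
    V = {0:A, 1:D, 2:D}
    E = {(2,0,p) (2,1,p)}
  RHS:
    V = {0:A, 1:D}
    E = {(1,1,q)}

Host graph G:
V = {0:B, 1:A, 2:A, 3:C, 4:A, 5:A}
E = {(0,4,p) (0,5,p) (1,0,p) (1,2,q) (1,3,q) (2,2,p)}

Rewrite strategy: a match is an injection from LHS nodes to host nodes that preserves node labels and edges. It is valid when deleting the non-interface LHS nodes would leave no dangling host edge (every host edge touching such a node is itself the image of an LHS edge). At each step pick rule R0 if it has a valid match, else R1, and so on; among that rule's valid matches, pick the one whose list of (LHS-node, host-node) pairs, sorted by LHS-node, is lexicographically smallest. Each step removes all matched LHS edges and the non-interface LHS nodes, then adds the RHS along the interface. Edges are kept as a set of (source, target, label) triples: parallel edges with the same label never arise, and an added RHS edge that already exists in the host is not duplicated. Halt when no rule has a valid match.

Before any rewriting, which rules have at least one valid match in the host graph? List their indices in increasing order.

R0: no valid match — LHS pattern not found
R1: 6 valid matches — {0↦0, 1↦1, 2↦4}, {0↦0, 1↦1, 2↦5}, {0↦0, 1↦2, 2↦4} (+3 more)
R2: no valid match — LHS pattern not found

Answer: [R1]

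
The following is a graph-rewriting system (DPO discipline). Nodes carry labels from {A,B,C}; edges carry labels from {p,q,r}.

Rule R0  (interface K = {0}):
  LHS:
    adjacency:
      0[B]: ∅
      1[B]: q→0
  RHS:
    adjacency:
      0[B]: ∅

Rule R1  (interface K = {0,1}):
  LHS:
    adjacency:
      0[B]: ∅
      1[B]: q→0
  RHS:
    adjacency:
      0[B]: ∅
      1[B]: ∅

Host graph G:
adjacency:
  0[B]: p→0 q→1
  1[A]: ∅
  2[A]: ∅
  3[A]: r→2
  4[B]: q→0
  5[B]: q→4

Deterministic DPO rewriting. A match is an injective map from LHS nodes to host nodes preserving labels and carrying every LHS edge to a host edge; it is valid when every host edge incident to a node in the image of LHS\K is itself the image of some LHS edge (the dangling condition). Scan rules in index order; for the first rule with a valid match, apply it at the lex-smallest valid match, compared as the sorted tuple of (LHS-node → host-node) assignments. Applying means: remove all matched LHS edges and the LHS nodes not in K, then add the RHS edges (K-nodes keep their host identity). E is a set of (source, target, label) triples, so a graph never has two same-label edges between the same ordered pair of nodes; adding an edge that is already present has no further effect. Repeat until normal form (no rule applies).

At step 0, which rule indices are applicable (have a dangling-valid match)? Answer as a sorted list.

Answer: [R0,R1]

Steps:
R0: 1 valid match — {0↦4, 1↦5}
R1: 2 valid matches — {0↦0, 1↦4}, {0↦4, 1↦5}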